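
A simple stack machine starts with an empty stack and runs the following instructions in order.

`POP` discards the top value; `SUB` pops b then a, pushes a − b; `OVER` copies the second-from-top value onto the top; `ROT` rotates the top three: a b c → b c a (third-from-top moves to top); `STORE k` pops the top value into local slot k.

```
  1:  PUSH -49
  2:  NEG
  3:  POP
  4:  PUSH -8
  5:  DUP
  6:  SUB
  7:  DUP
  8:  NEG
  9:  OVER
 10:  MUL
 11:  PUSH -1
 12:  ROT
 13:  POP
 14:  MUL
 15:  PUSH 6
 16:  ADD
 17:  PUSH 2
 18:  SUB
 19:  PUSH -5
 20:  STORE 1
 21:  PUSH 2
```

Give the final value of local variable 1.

PUSH -49 : [-49]
NEG      : [49]
POP      : []
PUSH -8  : [-8]
DUP      : [-8, -8]
SUB      : [0]
DUP      : [0, 0]
NEG      : [0, 0]
OVER     : [0, 0, 0]
MUL      : [0, 0]
PUSH -1  : [0, 0, -1]
ROT      : [0, -1, 0]
POP      : [0, -1]
MUL      : [0]
PUSH 6   : [0, 6]
ADD      : [6]
PUSH 2   : [6, 2]
SUB      : [4]
PUSH -5  : [4, -5]
STORE 1  : [4]
PUSH 2   : [4, 2]

-5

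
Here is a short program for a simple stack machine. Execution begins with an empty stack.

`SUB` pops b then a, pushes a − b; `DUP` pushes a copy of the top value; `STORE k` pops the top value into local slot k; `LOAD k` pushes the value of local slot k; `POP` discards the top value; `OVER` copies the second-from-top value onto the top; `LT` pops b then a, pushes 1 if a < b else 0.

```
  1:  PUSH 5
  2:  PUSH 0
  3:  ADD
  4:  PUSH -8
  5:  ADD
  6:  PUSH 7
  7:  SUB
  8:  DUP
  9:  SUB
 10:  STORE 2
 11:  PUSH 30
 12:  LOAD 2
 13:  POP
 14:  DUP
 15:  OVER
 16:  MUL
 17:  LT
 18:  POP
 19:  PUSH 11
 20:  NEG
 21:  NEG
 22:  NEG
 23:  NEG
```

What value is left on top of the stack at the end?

11

PUSH 5  -> 5
PUSH 0  -> 5 0
ADD     -> 5
PUSH -8 -> 5 -8
ADD     -> -3
PUSH 7  -> -3 7
SUB     -> -10
DUP     -> -10 -10
SUB     -> 0
STORE 2 -> (empty)
PUSH 30 -> 30
LOAD 2  -> 30 0
POP     -> 30
DUP     -> 30 30
OVER    -> 30 30 30
MUL     -> 30 900
LT      -> 1
POP     -> (empty)
PUSH 11 -> 11
NEG     -> -11
NEG     -> 11
NEG     -> -11
NEG     -> 11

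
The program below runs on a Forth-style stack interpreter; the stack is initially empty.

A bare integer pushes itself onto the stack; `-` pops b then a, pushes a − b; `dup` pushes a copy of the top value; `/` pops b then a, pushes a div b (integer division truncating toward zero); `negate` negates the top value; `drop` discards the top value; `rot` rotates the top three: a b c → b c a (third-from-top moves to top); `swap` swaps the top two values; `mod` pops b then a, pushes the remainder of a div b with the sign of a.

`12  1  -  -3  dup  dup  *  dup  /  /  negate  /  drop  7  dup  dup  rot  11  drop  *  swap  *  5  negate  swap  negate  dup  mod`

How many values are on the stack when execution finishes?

12     → [12]
1      → [12, 1]
-      → [11]
-3     → [11, -3]
dup    → [11, -3, -3]
dup    → [11, -3, -3, -3]
*      → [11, -3, 9]
dup    → [11, -3, 9, 9]
/      → [11, -3, 1]
/      → [11, -3]
negate → [11, 3]
/      → [3]
drop   → []
7      → [7]
dup    → [7, 7]
dup    → [7, 7, 7]
rot    → [7, 7, 7]
11     → [7, 7, 7, 11]
drop   → [7, 7, 7]
*      → [7, 49]
swap   → [49, 7]
*      → [343]
5      → [343, 5]
negate → [343, -5]
swap   → [-5, 343]
negate → [-5, -343]
dup    → [-5, -343, -343]
mod    → [-5, 0]

2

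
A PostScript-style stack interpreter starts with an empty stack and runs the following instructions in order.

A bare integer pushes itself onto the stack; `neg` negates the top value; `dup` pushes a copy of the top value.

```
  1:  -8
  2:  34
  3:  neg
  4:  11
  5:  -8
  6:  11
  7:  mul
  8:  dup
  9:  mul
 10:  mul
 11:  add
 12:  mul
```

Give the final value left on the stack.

-8  → -8
34  → -8 34
neg → -8 -34
11  → -8 -34 11
-8  → -8 -34 11 -8
11  → -8 -34 11 -8 11
mul → -8 -34 11 -88
dup → -8 -34 11 -88 -88
mul → -8 -34 11 7744
mul → -8 -34 85184
add → -8 85150
mul → -681200

-681200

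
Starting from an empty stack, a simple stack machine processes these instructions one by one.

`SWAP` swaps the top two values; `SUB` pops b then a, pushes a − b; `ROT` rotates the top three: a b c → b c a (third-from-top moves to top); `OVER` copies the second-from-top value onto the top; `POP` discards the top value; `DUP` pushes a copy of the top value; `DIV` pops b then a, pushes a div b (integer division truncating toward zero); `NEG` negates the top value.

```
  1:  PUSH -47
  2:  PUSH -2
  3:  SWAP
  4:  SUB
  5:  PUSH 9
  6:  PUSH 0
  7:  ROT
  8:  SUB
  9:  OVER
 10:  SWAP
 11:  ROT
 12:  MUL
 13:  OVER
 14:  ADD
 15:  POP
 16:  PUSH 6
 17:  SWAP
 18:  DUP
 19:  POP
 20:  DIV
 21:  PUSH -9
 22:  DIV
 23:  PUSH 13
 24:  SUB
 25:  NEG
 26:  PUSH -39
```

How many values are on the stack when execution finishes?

PUSH -47 -> -47
PUSH -2  -> -47 -2
SWAP     -> -2 -47
SUB      -> 45
PUSH 9   -> 45 9
PUSH 0   -> 45 9 0
ROT      -> 9 0 45
SUB      -> 9 -45
OVER     -> 9 -45 9
SWAP     -> 9 9 -45
ROT      -> 9 -45 9
MUL      -> 9 -405
OVER     -> 9 -405 9
ADD      -> 9 -396
POP      -> 9
PUSH 6   -> 9 6
SWAP     -> 6 9
DUP      -> 6 9 9
POP      -> 6 9
DIV      -> 0
PUSH -9  -> 0 -9
DIV      -> 0
PUSH 13  -> 0 13
SUB      -> -13
NEG      -> 13
PUSH -39 -> 13 -39

2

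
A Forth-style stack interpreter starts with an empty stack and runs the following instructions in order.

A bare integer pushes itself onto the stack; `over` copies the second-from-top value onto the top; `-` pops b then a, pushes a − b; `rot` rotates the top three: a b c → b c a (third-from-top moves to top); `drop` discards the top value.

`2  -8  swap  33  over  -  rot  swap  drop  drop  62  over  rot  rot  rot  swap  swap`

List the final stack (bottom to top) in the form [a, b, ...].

[2, 62, 2]

2     2
-8    2 -8
swap  -8 2
33    -8 2 33
over  -8 2 33 2
-     -8 2 31
rot   2 31 -8
swap  2 -8 31
drop  2 -8
drop  2
62    2 62
over  2 62 2
rot   62 2 2
rot   2 2 62
rot   2 62 2
swap  2 2 62
swap  2 62 2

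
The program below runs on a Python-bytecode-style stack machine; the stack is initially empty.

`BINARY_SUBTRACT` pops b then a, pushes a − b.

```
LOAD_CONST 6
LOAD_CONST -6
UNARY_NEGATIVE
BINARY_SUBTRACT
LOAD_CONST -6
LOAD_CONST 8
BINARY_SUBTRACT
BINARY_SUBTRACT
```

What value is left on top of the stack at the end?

14

LOAD_CONST 6    -> [6]
LOAD_CONST -6   -> [6, -6]
UNARY_NEGATIVE  -> [6, 6]
BINARY_SUBTRACT -> [0]
LOAD_CONST -6   -> [0, -6]
LOAD_CONST 8    -> [0, -6, 8]
BINARY_SUBTRACT -> [0, -14]
BINARY_SUBTRACT -> [14]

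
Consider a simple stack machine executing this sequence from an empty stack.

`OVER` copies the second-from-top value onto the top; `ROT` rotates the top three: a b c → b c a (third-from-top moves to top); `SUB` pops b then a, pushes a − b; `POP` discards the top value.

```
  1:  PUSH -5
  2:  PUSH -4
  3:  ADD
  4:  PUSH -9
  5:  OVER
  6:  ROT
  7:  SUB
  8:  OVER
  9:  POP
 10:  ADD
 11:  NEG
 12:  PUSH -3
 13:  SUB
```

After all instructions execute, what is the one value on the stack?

PUSH -5 : [-5]
PUSH -4 : [-5, -4]
ADD     : [-9]
PUSH -9 : [-9, -9]
OVER    : [-9, -9, -9]
ROT     : [-9, -9, -9]
SUB     : [-9, 0]
OVER    : [-9, 0, -9]
POP     : [-9, 0]
ADD     : [-9]
NEG     : [9]
PUSH -3 : [9, -3]
SUB     : [12]

12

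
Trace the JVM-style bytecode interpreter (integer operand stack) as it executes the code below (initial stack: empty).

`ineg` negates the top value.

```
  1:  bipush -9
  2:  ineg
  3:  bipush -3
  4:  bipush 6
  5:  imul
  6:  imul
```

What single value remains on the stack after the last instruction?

bipush -9 : [-9]
ineg      : [9]
bipush -3 : [9, -3]
bipush 6  : [9, -3, 6]
imul      : [9, -18]
imul      : [-162]

-162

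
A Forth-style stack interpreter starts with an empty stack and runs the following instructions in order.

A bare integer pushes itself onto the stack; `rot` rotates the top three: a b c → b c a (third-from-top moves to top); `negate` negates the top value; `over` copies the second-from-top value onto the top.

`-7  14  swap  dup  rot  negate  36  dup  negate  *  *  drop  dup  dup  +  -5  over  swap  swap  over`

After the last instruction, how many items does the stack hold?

-7     -> -7
14     -> -7 14
swap   -> 14 -7
dup    -> 14 -7 -7
rot    -> -7 -7 14
negate -> -7 -7 -14
36     -> -7 -7 -14 36
dup    -> -7 -7 -14 36 36
negate -> -7 -7 -14 36 -36
*      -> -7 -7 -14 -1296
*      -> -7 -7 18144
drop   -> -7 -7
dup    -> -7 -7 -7
dup    -> -7 -7 -7 -7
+      -> -7 -7 -14
-5     -> -7 -7 -14 -5
over   -> -7 -7 -14 -5 -14
swap   -> -7 -7 -14 -14 -5
swap   -> -7 -7 -14 -5 -14
over   -> -7 -7 -14 -5 -14 -5

6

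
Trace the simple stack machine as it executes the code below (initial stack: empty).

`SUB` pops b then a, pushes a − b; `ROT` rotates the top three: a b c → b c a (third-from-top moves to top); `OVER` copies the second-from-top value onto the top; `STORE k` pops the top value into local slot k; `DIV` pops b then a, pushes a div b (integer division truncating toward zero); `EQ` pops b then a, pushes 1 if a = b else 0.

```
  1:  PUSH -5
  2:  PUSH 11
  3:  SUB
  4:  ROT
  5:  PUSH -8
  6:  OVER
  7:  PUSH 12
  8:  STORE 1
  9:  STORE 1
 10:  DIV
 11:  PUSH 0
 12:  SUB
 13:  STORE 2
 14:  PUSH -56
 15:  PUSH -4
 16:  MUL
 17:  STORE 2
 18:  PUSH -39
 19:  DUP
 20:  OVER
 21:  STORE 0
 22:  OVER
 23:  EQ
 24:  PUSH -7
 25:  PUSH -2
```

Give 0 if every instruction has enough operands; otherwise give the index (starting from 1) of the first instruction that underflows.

4

PUSH -5 → -5
PUSH 11 → -5 11
SUB     → -16
ROT  — needs 3 operands, stack has 1 → underflow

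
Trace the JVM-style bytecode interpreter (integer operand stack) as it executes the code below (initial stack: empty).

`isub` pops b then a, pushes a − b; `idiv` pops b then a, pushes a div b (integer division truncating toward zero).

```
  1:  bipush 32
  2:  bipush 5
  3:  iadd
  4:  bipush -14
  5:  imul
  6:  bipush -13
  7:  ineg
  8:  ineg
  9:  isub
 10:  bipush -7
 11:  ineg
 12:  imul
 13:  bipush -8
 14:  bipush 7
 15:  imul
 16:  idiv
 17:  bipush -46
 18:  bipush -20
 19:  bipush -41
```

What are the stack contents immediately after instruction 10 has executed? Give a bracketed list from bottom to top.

bipush 32  : [32]
bipush 5   : [32, 5]
iadd       : [37]
bipush -14 : [37, -14]
imul       : [-518]
bipush -13 : [-518, -13]
ineg       : [-518, 13]
ineg       : [-518, -13]
isub       : [-505]
bipush -7  : [-505, -7]

[-505, -7]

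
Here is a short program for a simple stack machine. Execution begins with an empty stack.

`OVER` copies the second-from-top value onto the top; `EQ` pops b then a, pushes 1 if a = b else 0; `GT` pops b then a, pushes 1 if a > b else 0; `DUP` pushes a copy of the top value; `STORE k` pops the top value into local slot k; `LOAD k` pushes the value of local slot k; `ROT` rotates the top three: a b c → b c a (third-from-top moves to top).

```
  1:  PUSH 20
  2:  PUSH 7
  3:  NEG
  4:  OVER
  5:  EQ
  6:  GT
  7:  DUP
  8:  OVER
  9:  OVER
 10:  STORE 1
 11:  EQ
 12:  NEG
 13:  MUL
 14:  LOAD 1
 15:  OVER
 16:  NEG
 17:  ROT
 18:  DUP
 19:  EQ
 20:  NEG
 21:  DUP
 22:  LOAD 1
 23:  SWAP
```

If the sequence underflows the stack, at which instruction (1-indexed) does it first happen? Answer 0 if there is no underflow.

0

PUSH 20  [20]
PUSH 7   [20, 7]
NEG      [20, -7]
OVER     [20, -7, 20]
EQ       [20, 0]
GT       [1]
DUP      [1, 1]
OVER     [1, 1, 1]
OVER     [1, 1, 1, 1]
STORE 1  [1, 1, 1]
EQ       [1, 1]
NEG      [1, -1]
MUL      [-1]
LOAD 1   [-1, 1]
OVER     [-1, 1, -1]
NEG      [-1, 1, 1]
ROT      [1, 1, -1]
DUP      [1, 1, -1, -1]
EQ       [1, 1, 1]
NEG      [1, 1, -1]
DUP      [1, 1, -1, -1]
LOAD 1   [1, 1, -1, -1, 1]
SWAP     [1, 1, -1, 1, -1]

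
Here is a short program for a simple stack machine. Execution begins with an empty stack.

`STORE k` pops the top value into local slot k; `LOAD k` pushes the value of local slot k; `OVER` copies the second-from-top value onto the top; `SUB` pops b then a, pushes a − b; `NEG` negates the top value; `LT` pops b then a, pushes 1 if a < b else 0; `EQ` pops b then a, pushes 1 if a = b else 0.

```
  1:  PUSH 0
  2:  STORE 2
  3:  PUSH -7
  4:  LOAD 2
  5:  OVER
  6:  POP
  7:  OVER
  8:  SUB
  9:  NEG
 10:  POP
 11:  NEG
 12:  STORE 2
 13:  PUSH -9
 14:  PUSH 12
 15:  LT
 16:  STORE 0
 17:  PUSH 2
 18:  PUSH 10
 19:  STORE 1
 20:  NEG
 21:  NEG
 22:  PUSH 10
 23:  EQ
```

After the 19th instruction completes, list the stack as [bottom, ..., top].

[2]

PUSH 0   0
STORE 2  (empty)
PUSH -7  -7
LOAD 2   -7 0
OVER     -7 0 -7
POP      -7 0
OVER     -7 0 -7
SUB      -7 7
NEG      -7 -7
POP      -7
NEG      7
STORE 2  (empty)
PUSH -9  -9
PUSH 12  -9 12
LT       1
STORE 0  (empty)
PUSH 2   2
PUSH 10  2 10
STORE 1  2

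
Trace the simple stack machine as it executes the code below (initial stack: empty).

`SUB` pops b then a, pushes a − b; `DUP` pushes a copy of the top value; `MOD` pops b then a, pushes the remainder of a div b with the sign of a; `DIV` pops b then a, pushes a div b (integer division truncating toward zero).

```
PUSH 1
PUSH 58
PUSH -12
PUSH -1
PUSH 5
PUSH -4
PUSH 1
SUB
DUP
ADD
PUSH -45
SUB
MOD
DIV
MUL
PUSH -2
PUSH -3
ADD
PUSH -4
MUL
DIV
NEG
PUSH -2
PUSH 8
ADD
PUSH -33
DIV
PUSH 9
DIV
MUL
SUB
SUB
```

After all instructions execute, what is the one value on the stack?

PUSH 1   -> [1]
PUSH 58  -> [1, 58]
PUSH -12 -> [1, 58, -12]
PUSH -1  -> [1, 58, -12, -1]
PUSH 5   -> [1, 58, -12, -1, 5]
PUSH -4  -> [1, 58, -12, -1, 5, -4]
PUSH 1   -> [1, 58, -12, -1, 5, -4, 1]
SUB      -> [1, 58, -12, -1, 5, -5]
DUP      -> [1, 58, -12, -1, 5, -5, -5]
ADD      -> [1, 58, -12, -1, 5, -10]
PUSH -45 -> [1, 58, -12, -1, 5, -10, -45]
SUB      -> [1, 58, -12, -1, 5, 35]
MOD      -> [1, 58, -12, -1, 5]
DIV      -> [1, 58, -12, 0]
MUL      -> [1, 58, 0]
PUSH -2  -> [1, 58, 0, -2]
PUSH -3  -> [1, 58, 0, -2, -3]
ADD      -> [1, 58, 0, -5]
PUSH -4  -> [1, 58, 0, -5, -4]
MUL      -> [1, 58, 0, 20]
DIV      -> [1, 58, 0]
NEG      -> [1, 58, 0]
PUSH -2  -> [1, 58, 0, -2]
PUSH 8   -> [1, 58, 0, -2, 8]
ADD      -> [1, 58, 0, 6]
PUSH -33 -> [1, 58, 0, 6, -33]
DIV      -> [1, 58, 0, 0]
PUSH 9   -> [1, 58, 0, 0, 9]
DIV      -> [1, 58, 0, 0]
MUL      -> [1, 58, 0]
SUB      -> [1, 58]
SUB      -> [-57]

-57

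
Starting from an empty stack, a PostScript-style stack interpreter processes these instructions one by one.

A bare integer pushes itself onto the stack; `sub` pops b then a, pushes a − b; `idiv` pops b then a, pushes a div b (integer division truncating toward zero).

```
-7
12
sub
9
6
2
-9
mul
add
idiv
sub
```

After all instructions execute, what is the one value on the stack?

-7   : [-7]
12   : [-7, 12]
sub  : [-19]
9    : [-19, 9]
6    : [-19, 9, 6]
2    : [-19, 9, 6, 2]
-9   : [-19, 9, 6, 2, -9]
mul  : [-19, 9, 6, -18]
add  : [-19, 9, -12]
idiv : [-19, 0]
sub  : [-19]

-19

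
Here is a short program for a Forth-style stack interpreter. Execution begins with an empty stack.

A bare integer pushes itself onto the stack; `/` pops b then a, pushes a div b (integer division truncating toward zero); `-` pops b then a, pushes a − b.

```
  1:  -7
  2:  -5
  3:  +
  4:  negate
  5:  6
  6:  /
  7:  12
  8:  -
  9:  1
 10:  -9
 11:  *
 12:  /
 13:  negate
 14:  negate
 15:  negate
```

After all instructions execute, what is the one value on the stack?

-1

-7     : [-7]
-5     : [-7, -5]
+      : [-12]
negate : [12]
6      : [12, 6]
/      : [2]
12     : [2, 12]
-      : [-10]
1      : [-10, 1]
-9     : [-10, 1, -9]
*      : [-10, -9]
/      : [1]
negate : [-1]
negate : [1]
negate : [-1]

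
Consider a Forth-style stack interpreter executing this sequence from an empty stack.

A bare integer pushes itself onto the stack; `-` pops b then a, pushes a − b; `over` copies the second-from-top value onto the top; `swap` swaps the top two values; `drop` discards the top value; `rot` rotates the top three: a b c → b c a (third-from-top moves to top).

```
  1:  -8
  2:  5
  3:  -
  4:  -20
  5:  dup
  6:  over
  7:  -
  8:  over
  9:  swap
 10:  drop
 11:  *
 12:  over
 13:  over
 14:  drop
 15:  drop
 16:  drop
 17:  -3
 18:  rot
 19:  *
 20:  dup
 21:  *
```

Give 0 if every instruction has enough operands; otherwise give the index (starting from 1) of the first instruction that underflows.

-8   : -8
5    : -8 5
-    : -13
-20  : -13 -20
dup  : -13 -20 -20
over : -13 -20 -20 -20
-    : -13 -20 0
over : -13 -20 0 -20
swap : -13 -20 -20 0
drop : -13 -20 -20
*    : -13 400
over : -13 400 -13
over : -13 400 -13 400
drop : -13 400 -13
drop : -13 400
drop : -13
-3   : -13 -3
rot  — needs 3 operands, stack has 2 → underflow

18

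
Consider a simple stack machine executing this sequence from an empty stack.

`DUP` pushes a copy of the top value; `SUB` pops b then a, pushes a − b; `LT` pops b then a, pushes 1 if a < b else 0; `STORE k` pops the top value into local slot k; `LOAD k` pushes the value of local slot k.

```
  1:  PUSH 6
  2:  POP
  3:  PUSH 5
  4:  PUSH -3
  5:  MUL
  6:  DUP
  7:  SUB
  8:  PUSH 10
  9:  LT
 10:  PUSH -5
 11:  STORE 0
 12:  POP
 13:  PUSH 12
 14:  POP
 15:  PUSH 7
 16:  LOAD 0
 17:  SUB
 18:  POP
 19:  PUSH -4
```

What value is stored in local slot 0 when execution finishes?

-5

PUSH 6   [6]
POP      []
PUSH 5   [5]
PUSH -3  [5, -3]
MUL      [-15]
DUP      [-15, -15]
SUB      [0]
PUSH 10  [0, 10]
LT       [1]
PUSH -5  [1, -5]
STORE 0  [1]
POP      []
PUSH 12  [12]
POP      []
PUSH 7   [7]
LOAD 0   [7, -5]
SUB      [12]
POP      []
PUSH -4  [-4]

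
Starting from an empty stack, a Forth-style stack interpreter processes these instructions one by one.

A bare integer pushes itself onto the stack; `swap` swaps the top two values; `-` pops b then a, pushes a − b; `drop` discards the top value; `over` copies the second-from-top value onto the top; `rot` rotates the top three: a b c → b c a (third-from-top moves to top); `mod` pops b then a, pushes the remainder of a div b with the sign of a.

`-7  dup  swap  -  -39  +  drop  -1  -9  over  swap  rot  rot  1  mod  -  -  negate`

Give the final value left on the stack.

8

-7     : -7
dup    : -7 -7
swap   : -7 -7
-      : 0
-39    : 0 -39
+      : -39
drop   : (empty)
-1     : -1
-9     : -1 -9
over   : -1 -9 -1
swap   : -1 -1 -9
rot    : -1 -9 -1
rot    : -9 -1 -1
1      : -9 -1 -1 1
mod    : -9 -1 0
-      : -9 -1
-      : -8
negate : 8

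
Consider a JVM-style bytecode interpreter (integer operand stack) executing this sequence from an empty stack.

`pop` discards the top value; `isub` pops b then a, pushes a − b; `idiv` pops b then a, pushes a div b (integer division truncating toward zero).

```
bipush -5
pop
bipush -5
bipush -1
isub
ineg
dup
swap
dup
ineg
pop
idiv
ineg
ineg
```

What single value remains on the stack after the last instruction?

1

bipush -5 : [-5]
pop       : []
bipush -5 : [-5]
bipush -1 : [-5, -1]
isub      : [-4]
ineg      : [4]
dup       : [4, 4]
swap      : [4, 4]
dup       : [4, 4, 4]
ineg      : [4, 4, -4]
pop       : [4, 4]
idiv      : [1]
ineg      : [-1]
ineg      : [1]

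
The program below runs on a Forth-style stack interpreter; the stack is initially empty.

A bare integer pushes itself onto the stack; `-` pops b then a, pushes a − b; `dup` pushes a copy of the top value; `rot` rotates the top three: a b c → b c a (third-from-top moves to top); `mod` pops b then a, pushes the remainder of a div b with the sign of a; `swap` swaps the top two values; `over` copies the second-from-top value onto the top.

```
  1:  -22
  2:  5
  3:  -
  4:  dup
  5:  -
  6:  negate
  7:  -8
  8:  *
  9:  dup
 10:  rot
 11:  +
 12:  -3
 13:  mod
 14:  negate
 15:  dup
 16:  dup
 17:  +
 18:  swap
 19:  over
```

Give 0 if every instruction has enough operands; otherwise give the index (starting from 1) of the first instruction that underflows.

-22     [-22]
5       [-22, 5]
-       [-27]
dup     [-27, -27]
-       [0]
negate  [0]
-8      [0, -8]
*       [0]
dup     [0, 0]
rot  — needs 3 operands, stack has 2 → underflow

10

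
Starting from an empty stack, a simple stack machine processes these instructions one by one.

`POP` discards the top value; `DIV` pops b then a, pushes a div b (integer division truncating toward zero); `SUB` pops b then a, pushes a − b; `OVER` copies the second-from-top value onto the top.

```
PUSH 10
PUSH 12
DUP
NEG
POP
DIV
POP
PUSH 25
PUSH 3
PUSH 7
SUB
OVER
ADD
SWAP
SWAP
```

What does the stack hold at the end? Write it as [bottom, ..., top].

PUSH 10 -> 10
PUSH 12 -> 10 12
DUP     -> 10 12 12
NEG     -> 10 12 -12
POP     -> 10 12
DIV     -> 0
POP     -> (empty)
PUSH 25 -> 25
PUSH 3  -> 25 3
PUSH 7  -> 25 3 7
SUB     -> 25 -4
OVER    -> 25 -4 25
ADD     -> 25 21
SWAP    -> 21 25
SWAP    -> 25 21

[25, 21]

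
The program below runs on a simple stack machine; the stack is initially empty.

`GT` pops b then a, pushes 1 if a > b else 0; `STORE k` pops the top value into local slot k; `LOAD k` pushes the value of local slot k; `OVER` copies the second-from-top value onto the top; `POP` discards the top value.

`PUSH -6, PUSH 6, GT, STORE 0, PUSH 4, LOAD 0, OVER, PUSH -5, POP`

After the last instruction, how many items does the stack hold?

PUSH -6 → -6
PUSH 6  → -6 6
GT      → 0
STORE 0 → (empty)
PUSH 4  → 4
LOAD 0  → 4 0
OVER    → 4 0 4
PUSH -5 → 4 0 4 -5
POP     → 4 0 4

3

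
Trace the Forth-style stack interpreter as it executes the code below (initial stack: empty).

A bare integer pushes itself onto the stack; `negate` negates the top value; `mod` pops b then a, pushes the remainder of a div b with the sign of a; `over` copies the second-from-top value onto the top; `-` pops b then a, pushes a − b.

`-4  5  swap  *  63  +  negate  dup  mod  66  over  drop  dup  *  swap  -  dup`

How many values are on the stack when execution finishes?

2

-4      [-4]
5       [-4, 5]
swap    [5, -4]
*       [-20]
63      [-20, 63]
+       [43]
negate  [-43]
dup     [-43, -43]
mod     [0]
66      [0, 66]
over    [0, 66, 0]
drop    [0, 66]
dup     [0, 66, 66]
*       [0, 4356]
swap    [4356, 0]
-       [4356]
dup     [4356, 4356]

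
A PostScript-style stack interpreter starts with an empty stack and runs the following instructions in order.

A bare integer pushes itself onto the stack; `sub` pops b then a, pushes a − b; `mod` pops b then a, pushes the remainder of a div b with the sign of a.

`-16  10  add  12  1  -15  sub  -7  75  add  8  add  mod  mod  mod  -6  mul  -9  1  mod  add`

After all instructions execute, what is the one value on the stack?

-16  -16
10   -16 10
add  -6
12   -6 12
1    -6 12 1
-15  -6 12 1 -15
sub  -6 12 16
-7   -6 12 16 -7
75   -6 12 16 -7 75
add  -6 12 16 68
8    -6 12 16 68 8
add  -6 12 16 76
mod  -6 12 16
mod  -6 12
mod  -6
-6   -6 -6
mul  36
-9   36 -9
1    36 -9 1
mod  36 0
add  36

36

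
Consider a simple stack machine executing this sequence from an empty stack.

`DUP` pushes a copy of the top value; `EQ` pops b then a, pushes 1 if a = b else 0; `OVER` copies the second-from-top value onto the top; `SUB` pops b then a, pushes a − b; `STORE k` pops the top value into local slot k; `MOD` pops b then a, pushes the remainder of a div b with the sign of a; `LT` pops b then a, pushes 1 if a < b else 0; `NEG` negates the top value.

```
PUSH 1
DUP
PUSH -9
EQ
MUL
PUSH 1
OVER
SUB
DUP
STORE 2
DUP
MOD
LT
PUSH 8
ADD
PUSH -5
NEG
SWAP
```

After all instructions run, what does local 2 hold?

PUSH 1  -> 1
DUP     -> 1 1
PUSH -9 -> 1 1 -9
EQ      -> 1 0
MUL     -> 0
PUSH 1  -> 0 1
OVER    -> 0 1 0
SUB     -> 0 1
DUP     -> 0 1 1
STORE 2 -> 0 1
DUP     -> 0 1 1
MOD     -> 0 0
LT      -> 0
PUSH 8  -> 0 8
ADD     -> 8
PUSH -5 -> 8 -5
NEG     -> 8 5
SWAP    -> 5 8

1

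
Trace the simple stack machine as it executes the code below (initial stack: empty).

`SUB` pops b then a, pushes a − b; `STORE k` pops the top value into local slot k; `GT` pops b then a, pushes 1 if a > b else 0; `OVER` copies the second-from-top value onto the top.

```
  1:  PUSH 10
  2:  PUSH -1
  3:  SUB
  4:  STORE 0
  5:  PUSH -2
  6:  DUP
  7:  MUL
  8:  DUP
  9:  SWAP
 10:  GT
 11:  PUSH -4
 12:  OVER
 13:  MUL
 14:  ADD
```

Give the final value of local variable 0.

PUSH 10 -> [10]
PUSH -1 -> [10, -1]
SUB     -> [11]
STORE 0 -> []
PUSH -2 -> [-2]
DUP     -> [-2, -2]
MUL     -> [4]
DUP     -> [4, 4]
SWAP    -> [4, 4]
GT      -> [0]
PUSH -4 -> [0, -4]
OVER    -> [0, -4, 0]
MUL     -> [0, 0]
ADD     -> [0]

11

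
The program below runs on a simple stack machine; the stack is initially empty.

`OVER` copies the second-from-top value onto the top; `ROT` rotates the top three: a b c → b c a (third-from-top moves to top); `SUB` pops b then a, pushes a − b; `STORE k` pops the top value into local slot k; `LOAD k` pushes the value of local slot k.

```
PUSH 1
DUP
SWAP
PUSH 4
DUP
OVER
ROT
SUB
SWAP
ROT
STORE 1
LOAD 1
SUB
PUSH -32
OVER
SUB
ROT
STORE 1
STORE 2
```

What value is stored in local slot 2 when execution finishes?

PUSH 1    [1]
DUP       [1, 1]
SWAP      [1, 1]
PUSH 4    [1, 1, 4]
DUP       [1, 1, 4, 4]
OVER      [1, 1, 4, 4, 4]
ROT       [1, 1, 4, 4, 4]
SUB       [1, 1, 4, 0]
SWAP      [1, 1, 0, 4]
ROT       [1, 0, 4, 1]
STORE 1   [1, 0, 4]
LOAD 1    [1, 0, 4, 1]
SUB       [1, 0, 3]
PUSH -32  [1, 0, 3, -32]
OVER      [1, 0, 3, -32, 3]
SUB       [1, 0, 3, -35]
ROT       [1, 3, -35, 0]
STORE 1   [1, 3, -35]
STORE 2   [1, 3]

-35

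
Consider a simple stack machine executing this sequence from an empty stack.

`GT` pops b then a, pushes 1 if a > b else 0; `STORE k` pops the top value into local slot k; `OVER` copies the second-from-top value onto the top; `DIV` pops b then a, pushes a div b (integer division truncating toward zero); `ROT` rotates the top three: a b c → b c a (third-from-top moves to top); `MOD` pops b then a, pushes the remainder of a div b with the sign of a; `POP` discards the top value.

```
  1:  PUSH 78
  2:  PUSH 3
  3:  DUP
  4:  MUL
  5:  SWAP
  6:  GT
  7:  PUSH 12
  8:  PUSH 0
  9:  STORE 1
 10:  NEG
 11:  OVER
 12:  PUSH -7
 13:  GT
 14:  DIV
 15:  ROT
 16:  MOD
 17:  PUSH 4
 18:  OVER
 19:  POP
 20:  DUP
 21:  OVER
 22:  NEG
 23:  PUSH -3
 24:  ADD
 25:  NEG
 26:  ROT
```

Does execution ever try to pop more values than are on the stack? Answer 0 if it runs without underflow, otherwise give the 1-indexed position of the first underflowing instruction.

15

PUSH 78 : [78]
PUSH 3  : [78, 3]
DUP     : [78, 3, 3]
MUL     : [78, 9]
SWAP    : [9, 78]
GT      : [0]
PUSH 12 : [0, 12]
PUSH 0  : [0, 12, 0]
STORE 1 : [0, 12]
NEG     : [0, -12]
OVER    : [0, -12, 0]
PUSH -7 : [0, -12, 0, -7]
GT      : [0, -12, 1]
DIV     : [0, -12]
ROT  — needs 3 operands, stack has 2 → underflow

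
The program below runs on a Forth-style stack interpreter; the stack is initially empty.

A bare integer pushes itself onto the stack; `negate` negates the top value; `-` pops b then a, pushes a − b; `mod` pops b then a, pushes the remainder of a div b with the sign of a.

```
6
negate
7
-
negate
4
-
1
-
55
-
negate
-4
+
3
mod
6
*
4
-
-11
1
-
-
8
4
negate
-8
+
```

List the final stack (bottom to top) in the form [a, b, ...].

[14, 8, -12]

6      → 6
negate → -6
7      → -6 7
-      → -13
negate → 13
4      → 13 4
-      → 9
1      → 9 1
-      → 8
55     → 8 55
-      → -47
negate → 47
-4     → 47 -4
+      → 43
3      → 43 3
mod    → 1
6      → 1 6
*      → 6
4      → 6 4
-      → 2
-11    → 2 -11
1      → 2 -11 1
-      → 2 -12
-      → 14
8      → 14 8
4      → 14 8 4
negate → 14 8 -4
-8     → 14 8 -4 -8
+      → 14 8 -12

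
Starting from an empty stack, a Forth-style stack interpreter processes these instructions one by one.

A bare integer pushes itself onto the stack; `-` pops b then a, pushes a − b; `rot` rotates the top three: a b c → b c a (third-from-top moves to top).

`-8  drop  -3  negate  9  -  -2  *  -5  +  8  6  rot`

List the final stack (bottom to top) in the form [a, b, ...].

[8, 6, 7]

-8     : [-8]
drop   : []
-3     : [-3]
negate : [3]
9      : [3, 9]
-      : [-6]
-2     : [-6, -2]
*      : [12]
-5     : [12, -5]
+      : [7]
8      : [7, 8]
6      : [7, 8, 6]
rot    : [8, 6, 7]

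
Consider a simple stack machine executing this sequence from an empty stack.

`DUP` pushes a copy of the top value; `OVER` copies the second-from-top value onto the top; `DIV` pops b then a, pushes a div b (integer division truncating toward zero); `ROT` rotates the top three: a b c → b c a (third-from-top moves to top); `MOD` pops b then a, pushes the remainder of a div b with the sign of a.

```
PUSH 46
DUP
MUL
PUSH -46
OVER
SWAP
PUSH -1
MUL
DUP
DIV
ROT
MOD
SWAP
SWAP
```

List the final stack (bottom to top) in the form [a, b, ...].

[2116, 1]

PUSH 46  : 46
DUP      : 46 46
MUL      : 2116
PUSH -46 : 2116 -46
OVER     : 2116 -46 2116
SWAP     : 2116 2116 -46
PUSH -1  : 2116 2116 -46 -1
MUL      : 2116 2116 46
DUP      : 2116 2116 46 46
DIV      : 2116 2116 1
ROT      : 2116 1 2116
MOD      : 2116 1
SWAP     : 1 2116
SWAP     : 2116 1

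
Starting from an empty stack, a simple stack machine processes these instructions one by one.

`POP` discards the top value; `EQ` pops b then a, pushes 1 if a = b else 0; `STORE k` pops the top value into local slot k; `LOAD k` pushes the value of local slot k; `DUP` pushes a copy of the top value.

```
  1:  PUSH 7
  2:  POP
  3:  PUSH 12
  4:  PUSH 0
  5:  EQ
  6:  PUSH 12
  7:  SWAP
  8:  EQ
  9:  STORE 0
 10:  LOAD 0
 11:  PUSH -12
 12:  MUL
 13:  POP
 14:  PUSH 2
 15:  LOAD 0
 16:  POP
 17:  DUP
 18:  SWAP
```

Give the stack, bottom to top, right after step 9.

[]

PUSH 7  -> [7]
POP     -> []
PUSH 12 -> [12]
PUSH 0  -> [12, 0]
EQ      -> [0]
PUSH 12 -> [0, 12]
SWAP    -> [12, 0]
EQ      -> [0]
STORE 0 -> []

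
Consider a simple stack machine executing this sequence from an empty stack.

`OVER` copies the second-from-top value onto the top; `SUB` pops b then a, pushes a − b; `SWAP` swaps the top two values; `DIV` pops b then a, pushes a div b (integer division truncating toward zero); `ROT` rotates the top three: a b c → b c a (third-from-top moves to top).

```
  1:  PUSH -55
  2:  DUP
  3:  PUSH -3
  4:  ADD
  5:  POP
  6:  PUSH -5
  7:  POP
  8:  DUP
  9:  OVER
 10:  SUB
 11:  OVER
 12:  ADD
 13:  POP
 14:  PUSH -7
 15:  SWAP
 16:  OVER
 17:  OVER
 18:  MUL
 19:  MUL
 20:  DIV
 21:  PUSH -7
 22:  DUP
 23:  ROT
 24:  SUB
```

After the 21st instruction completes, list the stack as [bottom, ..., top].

[0, -7]

PUSH -55  [-55]
DUP       [-55, -55]
PUSH -3   [-55, -55, -3]
ADD       [-55, -58]
POP       [-55]
PUSH -5   [-55, -5]
POP       [-55]
DUP       [-55, -55]
OVER      [-55, -55, -55]
SUB       [-55, 0]
OVER      [-55, 0, -55]
ADD       [-55, -55]
POP       [-55]
PUSH -7   [-55, -7]
SWAP      [-7, -55]
OVER      [-7, -55, -7]
OVER      [-7, -55, -7, -55]
MUL       [-7, -55, 385]
MUL       [-7, -21175]
DIV       [0]
PUSH -7   [0, -7]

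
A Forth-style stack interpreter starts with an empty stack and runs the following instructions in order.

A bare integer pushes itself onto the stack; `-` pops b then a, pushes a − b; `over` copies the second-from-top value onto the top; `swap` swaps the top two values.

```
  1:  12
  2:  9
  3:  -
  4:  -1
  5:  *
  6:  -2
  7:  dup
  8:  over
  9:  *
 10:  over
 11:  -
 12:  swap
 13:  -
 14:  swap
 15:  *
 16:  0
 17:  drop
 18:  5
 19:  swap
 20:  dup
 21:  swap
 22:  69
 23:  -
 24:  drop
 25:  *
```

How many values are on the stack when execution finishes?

12   -> [12]
9    -> [12, 9]
-    -> [3]
-1   -> [3, -1]
*    -> [-3]
-2   -> [-3, -2]
dup  -> [-3, -2, -2]
over -> [-3, -2, -2, -2]
*    -> [-3, -2, 4]
over -> [-3, -2, 4, -2]
-    -> [-3, -2, 6]
swap -> [-3, 6, -2]
-    -> [-3, 8]
swap -> [8, -3]
*    -> [-24]
0    -> [-24, 0]
drop -> [-24]
5    -> [-24, 5]
swap -> [5, -24]
dup  -> [5, -24, -24]
swap -> [5, -24, -24]
69   -> [5, -24, -24, 69]
-    -> [5, -24, -93]
drop -> [5, -24]
*    -> [-120]

1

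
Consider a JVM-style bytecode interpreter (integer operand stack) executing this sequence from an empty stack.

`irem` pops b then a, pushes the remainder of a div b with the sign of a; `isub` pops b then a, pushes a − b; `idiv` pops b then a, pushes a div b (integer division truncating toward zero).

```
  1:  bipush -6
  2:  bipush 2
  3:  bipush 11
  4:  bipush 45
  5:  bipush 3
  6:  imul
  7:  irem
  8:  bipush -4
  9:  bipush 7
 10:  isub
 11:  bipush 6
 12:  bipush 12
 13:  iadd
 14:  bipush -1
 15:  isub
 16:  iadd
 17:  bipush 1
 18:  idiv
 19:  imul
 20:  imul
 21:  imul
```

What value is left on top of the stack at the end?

-1056

bipush -6 : [-6]
bipush 2  : [-6, 2]
bipush 11 : [-6, 2, 11]
bipush 45 : [-6, 2, 11, 45]
bipush 3  : [-6, 2, 11, 45, 3]
imul      : [-6, 2, 11, 135]
irem      : [-6, 2, 11]
bipush -4 : [-6, 2, 11, -4]
bipush 7  : [-6, 2, 11, -4, 7]
isub      : [-6, 2, 11, -11]
bipush 6  : [-6, 2, 11, -11, 6]
bipush 12 : [-6, 2, 11, -11, 6, 12]
iadd      : [-6, 2, 11, -11, 18]
bipush -1 : [-6, 2, 11, -11, 18, -1]
isub      : [-6, 2, 11, -11, 19]
iadd      : [-6, 2, 11, 8]
bipush 1  : [-6, 2, 11, 8, 1]
idiv      : [-6, 2, 11, 8]
imul      : [-6, 2, 88]
imul      : [-6, 176]
imul      : [-1056]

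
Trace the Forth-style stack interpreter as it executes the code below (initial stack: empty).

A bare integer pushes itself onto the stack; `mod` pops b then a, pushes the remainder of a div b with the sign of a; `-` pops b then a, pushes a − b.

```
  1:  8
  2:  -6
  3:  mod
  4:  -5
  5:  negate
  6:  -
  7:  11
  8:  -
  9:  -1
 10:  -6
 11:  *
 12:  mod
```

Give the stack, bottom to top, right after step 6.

8      -> 8
-6     -> 8 -6
mod    -> 2
-5     -> 2 -5
negate -> 2 5
-      -> -3

[-3]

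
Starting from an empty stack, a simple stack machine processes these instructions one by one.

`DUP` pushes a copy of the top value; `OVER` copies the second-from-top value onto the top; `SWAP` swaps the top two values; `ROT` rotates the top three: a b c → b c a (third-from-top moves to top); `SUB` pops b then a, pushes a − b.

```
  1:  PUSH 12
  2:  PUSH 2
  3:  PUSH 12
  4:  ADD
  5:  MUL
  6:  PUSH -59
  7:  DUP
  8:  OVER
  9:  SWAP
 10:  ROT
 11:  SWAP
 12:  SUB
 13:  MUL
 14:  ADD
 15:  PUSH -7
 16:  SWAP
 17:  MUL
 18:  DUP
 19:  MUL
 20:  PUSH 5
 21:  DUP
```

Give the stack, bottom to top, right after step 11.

[168, -59, -59, -59]

PUSH 12  → 12
PUSH 2   → 12 2
PUSH 12  → 12 2 12
ADD      → 12 14
MUL      → 168
PUSH -59 → 168 -59
DUP      → 168 -59 -59
OVER     → 168 -59 -59 -59
SWAP     → 168 -59 -59 -59
ROT      → 168 -59 -59 -59
SWAP     → 168 -59 -59 -59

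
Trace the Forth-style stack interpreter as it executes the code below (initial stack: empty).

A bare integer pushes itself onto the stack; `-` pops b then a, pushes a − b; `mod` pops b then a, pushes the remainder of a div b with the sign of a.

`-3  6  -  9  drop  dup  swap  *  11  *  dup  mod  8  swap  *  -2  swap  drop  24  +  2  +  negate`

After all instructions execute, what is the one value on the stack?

-24

-3     -> [-3]
6      -> [-3, 6]
-      -> [-9]
9      -> [-9, 9]
drop   -> [-9]
dup    -> [-9, -9]
swap   -> [-9, -9]
*      -> [81]
11     -> [81, 11]
*      -> [891]
dup    -> [891, 891]
mod    -> [0]
8      -> [0, 8]
swap   -> [8, 0]
*      -> [0]
-2     -> [0, -2]
swap   -> [-2, 0]
drop   -> [-2]
24     -> [-2, 24]
+      -> [22]
2      -> [22, 2]
+      -> [24]
negate -> [-24]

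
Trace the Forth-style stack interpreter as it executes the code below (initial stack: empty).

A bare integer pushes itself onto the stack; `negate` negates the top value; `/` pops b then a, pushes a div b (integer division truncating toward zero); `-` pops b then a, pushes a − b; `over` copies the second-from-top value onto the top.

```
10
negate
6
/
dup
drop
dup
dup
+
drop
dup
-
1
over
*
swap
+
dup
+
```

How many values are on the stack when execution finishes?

10     -> [10]
negate -> [-10]
6      -> [-10, 6]
/      -> [-1]
dup    -> [-1, -1]
drop   -> [-1]
dup    -> [-1, -1]
dup    -> [-1, -1, -1]
+      -> [-1, -2]
drop   -> [-1]
dup    -> [-1, -1]
-      -> [0]
1      -> [0, 1]
over   -> [0, 1, 0]
*      -> [0, 0]
swap   -> [0, 0]
+      -> [0]
dup    -> [0, 0]
+      -> [0]

1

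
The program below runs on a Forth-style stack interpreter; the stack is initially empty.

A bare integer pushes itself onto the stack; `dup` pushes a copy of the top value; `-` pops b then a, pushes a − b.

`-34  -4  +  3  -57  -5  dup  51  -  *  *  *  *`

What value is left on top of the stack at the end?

1819440

-34 → -34
-4  → -34 -4
+   → -38
3   → -38 3
-57 → -38 3 -57
-5  → -38 3 -57 -5
dup → -38 3 -57 -5 -5
51  → -38 3 -57 -5 -5 51
-   → -38 3 -57 -5 -56
*   → -38 3 -57 280
*   → -38 3 -15960
*   → -38 -47880
*   → 1819440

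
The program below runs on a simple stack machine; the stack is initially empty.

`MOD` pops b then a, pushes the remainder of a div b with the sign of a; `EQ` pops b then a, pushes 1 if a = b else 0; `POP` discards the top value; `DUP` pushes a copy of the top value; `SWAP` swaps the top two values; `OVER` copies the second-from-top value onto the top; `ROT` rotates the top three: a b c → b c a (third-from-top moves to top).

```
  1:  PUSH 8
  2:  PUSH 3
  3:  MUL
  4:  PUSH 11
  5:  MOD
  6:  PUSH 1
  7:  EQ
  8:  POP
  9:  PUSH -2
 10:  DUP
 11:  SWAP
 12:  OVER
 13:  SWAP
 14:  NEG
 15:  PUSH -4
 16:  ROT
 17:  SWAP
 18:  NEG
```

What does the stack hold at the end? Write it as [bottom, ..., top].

PUSH 8  : [8]
PUSH 3  : [8, 3]
MUL     : [24]
PUSH 11 : [24, 11]
MOD     : [2]
PUSH 1  : [2, 1]
EQ      : [0]
POP     : []
PUSH -2 : [-2]
DUP     : [-2, -2]
SWAP    : [-2, -2]
OVER    : [-2, -2, -2]
SWAP    : [-2, -2, -2]
NEG     : [-2, -2, 2]
PUSH -4 : [-2, -2, 2, -4]
ROT     : [-2, 2, -4, -2]
SWAP    : [-2, 2, -2, -4]
NEG     : [-2, 2, -2, 4]

[-2, 2, -2, 4]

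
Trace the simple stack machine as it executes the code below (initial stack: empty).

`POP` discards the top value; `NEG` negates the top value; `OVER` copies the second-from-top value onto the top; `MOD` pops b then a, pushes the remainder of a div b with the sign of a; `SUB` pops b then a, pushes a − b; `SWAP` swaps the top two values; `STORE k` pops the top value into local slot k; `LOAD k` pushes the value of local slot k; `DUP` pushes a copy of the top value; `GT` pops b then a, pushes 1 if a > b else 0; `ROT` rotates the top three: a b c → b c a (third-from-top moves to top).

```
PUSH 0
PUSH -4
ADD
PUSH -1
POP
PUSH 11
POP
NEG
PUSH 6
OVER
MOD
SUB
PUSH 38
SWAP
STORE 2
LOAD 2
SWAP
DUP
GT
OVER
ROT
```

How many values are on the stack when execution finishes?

3

PUSH 0   0
PUSH -4  0 -4
ADD      -4
PUSH -1  -4 -1
POP      -4
PUSH 11  -4 11
POP      -4
NEG      4
PUSH 6   4 6
OVER     4 6 4
MOD      4 2
SUB      2
PUSH 38  2 38
SWAP     38 2
STORE 2  38
LOAD 2   38 2
SWAP     2 38
DUP      2 38 38
GT       2 0
OVER     2 0 2
ROT      0 2 2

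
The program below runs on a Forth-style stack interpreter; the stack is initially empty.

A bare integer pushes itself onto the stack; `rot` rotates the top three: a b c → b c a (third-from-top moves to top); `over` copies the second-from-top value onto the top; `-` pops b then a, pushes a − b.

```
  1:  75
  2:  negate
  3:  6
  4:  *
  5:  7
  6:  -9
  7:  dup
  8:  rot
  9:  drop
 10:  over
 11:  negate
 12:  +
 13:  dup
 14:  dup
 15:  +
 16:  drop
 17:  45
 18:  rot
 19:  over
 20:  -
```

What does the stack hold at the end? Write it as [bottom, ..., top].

75     → [75]
negate → [-75]
6      → [-75, 6]
*      → [-450]
7      → [-450, 7]
-9     → [-450, 7, -9]
dup    → [-450, 7, -9, -9]
rot    → [-450, -9, -9, 7]
drop   → [-450, -9, -9]
over   → [-450, -9, -9, -9]
negate → [-450, -9, -9, 9]
+      → [-450, -9, 0]
dup    → [-450, -9, 0, 0]
dup    → [-450, -9, 0, 0, 0]
+      → [-450, -9, 0, 0]
drop   → [-450, -9, 0]
45     → [-450, -9, 0, 45]
rot    → [-450, 0, 45, -9]
over   → [-450, 0, 45, -9, 45]
-      → [-450, 0, 45, -54]

[-450, 0, 45, -54]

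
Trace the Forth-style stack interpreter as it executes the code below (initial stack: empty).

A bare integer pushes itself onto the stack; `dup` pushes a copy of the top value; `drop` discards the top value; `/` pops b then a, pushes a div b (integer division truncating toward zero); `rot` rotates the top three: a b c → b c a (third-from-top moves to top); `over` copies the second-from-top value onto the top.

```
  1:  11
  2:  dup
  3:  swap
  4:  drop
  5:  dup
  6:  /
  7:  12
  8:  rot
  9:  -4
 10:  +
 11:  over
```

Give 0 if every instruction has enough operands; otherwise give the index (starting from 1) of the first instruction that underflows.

8

11   : 11
dup  : 11 11
swap : 11 11
drop : 11
dup  : 11 11
/    : 1
12   : 1 12
rot  — needs 3 operands, stack has 2 → underflow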